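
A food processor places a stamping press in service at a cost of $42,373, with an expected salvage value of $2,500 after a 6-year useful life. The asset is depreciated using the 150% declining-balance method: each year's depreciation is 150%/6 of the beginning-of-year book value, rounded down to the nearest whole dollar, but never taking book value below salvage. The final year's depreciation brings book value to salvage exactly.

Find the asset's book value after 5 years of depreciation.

Depreciable base = $42,373 − $2,500 = $39,873.
Year 1: ⌊$42,373 × 150%/6⌋ = $10,593. Book value $31,780.
Year 2: ⌊$31,780 × 150%/6⌋ = $7,945. Book value $23,835.
Year 3: ⌊$23,835 × 150%/6⌋ = $5,958. Book value $17,877.
Year 4: ⌊$17,877 × 150%/6⌋ = $4,469. Book value $13,408.
Year 5: ⌊$13,408 × 150%/6⌋ = $3,352. Book value $10,056.

$10,056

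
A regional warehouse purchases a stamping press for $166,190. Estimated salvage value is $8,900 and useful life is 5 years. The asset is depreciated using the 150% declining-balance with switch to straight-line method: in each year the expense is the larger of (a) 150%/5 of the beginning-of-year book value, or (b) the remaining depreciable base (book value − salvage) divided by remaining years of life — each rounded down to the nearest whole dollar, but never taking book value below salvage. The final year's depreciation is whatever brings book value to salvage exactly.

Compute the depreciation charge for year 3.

$24,430

Depreciable base = $166,190 − $8,900 = $157,290.
Year 1: DB = ⌊$166,190 × 150%/5⌋ = $49,857; SL = ⌊$157,290/5⌋ = $31,458 → take DB $49,857. Book value $116,333.
Year 2: DB = ⌊$116,333 × 150%/5⌋ = $34,899; SL = ⌊$107,433/4⌋ = $26,858 → take DB $34,899. Book value $81,434.
Year 3: DB = ⌊$81,434 × 150%/5⌋ = $24,430; SL = ⌊$72,534/3⌋ = $24,178 → take DB $24,430. Book value $57,004.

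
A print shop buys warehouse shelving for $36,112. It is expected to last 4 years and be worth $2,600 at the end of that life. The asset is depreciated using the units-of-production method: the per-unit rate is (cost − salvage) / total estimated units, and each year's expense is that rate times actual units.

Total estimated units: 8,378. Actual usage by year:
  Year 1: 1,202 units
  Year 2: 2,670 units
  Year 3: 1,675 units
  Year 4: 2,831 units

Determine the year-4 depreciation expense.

Depreciable base = $36,112 − $2,600 = $33,512.
Rate = $33,512 / 8,378 units = $4 per unit.
Year 1: 1,202 × $4 = $4,808. Book value $31,304.
Year 2: 2,670 × $4 = $10,680. Book value $20,624.
Year 3: 1,675 × $4 = $6,700. Book value $13,924.
Year 4: 2,831 × $4 = $11,324. Book value $2,600.

$11,324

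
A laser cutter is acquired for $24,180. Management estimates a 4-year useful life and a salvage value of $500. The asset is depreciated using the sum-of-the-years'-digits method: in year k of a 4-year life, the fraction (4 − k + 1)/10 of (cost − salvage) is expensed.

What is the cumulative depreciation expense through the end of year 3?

$21,312

Depreciable base = $24,180 − $500 = $23,680.
Sum of the years' digits = 4+3+2+1 = 10.
Year 1: $23,680 × 4/10 = $9,472. Book value $14,708.
Year 2: $23,680 × 3/10 = $7,104. Book value $7,604.
Year 3: $23,680 × 2/10 = $4,736. Book value $2,868.
Accumulated through year 3 = $24,180 − $2,868 = $21,312.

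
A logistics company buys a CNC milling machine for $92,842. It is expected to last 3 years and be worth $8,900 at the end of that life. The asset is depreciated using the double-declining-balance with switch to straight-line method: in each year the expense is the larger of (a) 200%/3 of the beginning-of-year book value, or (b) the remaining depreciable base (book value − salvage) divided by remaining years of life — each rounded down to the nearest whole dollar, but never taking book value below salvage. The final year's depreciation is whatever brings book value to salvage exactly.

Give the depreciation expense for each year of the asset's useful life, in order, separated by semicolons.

$61,894; $20,632; $1,416

Depreciable base = $92,842 − $8,900 = $83,942.
Year 1: DB = ⌊$92,842 × 200%/3⌋ = $61,894; SL = ⌊$83,942/3⌋ = $27,980 → take DB $61,894. Book value $30,948.
Year 2: DB = ⌊$30,948 × 200%/3⌋ = $20,632; SL = ⌊$22,048/2⌋ = $11,024 → take DB $20,632. Book value $10,316.
Year 3 (final): $10,316 − $8,900 = $1,416. Book value $8,900.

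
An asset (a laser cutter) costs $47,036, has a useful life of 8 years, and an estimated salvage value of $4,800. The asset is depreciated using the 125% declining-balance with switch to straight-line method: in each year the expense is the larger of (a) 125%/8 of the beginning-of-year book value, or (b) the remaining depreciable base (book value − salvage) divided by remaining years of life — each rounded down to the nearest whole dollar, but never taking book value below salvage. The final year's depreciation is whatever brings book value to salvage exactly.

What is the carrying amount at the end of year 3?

$28,254

Depreciable base = $47,036 − $4,800 = $42,236.
Year 1: DB = ⌊$47,036 × 125%/8⌋ = $7,349; SL = ⌊$42,236/8⌋ = $5,279 → take DB $7,349. Book value $39,687.
Year 2: DB = ⌊$39,687 × 125%/8⌋ = $6,201; SL = ⌊$34,887/7⌋ = $4,983 → take DB $6,201. Book value $33,486.
Year 3: DB = ⌊$33,486 × 125%/8⌋ = $5,232; SL = ⌊$28,686/6⌋ = $4,781 → take DB $5,232. Book value $28,254.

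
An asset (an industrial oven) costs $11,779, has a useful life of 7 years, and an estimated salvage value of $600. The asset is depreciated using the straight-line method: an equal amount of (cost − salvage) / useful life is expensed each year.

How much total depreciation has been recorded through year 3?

Depreciable base = $11,779 − $600 = $11,179.
Annual expense = $11,179 / 7 = $1,597.
End of year 1: book value $10,182.
End of year 2: book value $8,585.
End of year 3: book value $6,988.
Accumulated through year 3 = $11,779 − $6,988 = $4,791.

$4,791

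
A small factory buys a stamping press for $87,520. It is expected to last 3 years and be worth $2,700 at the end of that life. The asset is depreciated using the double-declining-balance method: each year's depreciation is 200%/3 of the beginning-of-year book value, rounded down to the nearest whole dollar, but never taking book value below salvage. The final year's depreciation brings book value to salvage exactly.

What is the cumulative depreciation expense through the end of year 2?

$77,795

Depreciable base = $87,520 − $2,700 = $84,820.
Year 1: ⌊$87,520 × 200%/3⌋ = $58,346. Book value $29,174.
Year 2: ⌊$29,174 × 200%/3⌋ = $19,449. Book value $9,725.
Accumulated through year 2 = $87,520 − $9,725 = $77,795.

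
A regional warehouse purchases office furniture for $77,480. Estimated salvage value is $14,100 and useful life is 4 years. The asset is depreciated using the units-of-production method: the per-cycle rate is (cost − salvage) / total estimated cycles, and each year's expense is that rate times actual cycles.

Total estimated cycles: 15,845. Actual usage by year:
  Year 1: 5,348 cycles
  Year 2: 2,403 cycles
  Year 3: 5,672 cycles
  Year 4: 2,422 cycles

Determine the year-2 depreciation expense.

Depreciable base = $77,480 − $14,100 = $63,380.
Rate = $63,380 / 15,845 cycles = $4 per cycle.
Year 1: 5,348 × $4 = $21,392. Book value $56,088.
Year 2: 2,403 × $4 = $9,612. Book value $46,476.

$9,612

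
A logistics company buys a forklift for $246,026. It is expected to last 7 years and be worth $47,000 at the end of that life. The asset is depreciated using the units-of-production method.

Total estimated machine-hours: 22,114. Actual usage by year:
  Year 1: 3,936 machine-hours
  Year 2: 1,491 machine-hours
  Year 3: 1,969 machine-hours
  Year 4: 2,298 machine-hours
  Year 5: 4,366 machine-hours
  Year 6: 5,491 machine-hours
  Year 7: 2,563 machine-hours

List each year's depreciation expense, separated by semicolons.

$35,424; $13,419; $17,721; $20,682; $39,294; $49,419; $23,067

Depreciable base = $246,026 − $47,000 = $199,026.
Rate = $199,026 / 22,114 machine-hours = $9 per machine-hour.
Year 1: 3,936 × $9 = $35,424. Book value $210,602.
Year 2: 1,491 × $9 = $13,419. Book value $197,183.
Year 3: 1,969 × $9 = $17,721. Book value $179,462.
Year 4: 2,298 × $9 = $20,682. Book value $158,780.
Year 5: 4,366 × $9 = $39,294. Book value $119,486.
Year 6: 5,491 × $9 = $49,419. Book value $70,067.
Year 7: 2,563 × $9 = $23,067. Book value $47,000.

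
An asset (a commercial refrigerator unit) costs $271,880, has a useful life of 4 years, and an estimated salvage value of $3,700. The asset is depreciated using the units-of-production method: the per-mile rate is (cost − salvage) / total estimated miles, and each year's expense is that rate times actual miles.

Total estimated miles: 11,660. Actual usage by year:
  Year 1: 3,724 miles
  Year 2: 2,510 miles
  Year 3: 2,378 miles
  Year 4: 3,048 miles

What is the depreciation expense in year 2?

Depreciable base = $271,880 − $3,700 = $268,180.
Rate = $268,180 / 11,660 miles = $23 per mile.
Year 1: 3,724 × $23 = $85,652. Book value $186,228.
Year 2: 2,510 × $23 = $57,730. Book value $128,498.

$57,730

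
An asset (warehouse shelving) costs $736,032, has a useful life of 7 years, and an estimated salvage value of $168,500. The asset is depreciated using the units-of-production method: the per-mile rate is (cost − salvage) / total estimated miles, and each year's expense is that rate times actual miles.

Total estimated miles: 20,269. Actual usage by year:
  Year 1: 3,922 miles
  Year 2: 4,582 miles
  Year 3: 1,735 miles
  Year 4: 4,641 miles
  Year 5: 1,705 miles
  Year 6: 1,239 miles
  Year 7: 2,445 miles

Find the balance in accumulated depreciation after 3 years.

Depreciable base = $736,032 − $168,500 = $567,532.
Rate = $567,532 / 20,269 miles = $28 per mile.
Year 1: 3,922 × $28 = $109,816. Book value $626,216.
Year 2: 4,582 × $28 = $128,296. Book value $497,920.
Year 3: 1,735 × $28 = $48,580. Book value $449,340.
Accumulated through year 3 = $736,032 − $449,340 = $286,692.

$286,692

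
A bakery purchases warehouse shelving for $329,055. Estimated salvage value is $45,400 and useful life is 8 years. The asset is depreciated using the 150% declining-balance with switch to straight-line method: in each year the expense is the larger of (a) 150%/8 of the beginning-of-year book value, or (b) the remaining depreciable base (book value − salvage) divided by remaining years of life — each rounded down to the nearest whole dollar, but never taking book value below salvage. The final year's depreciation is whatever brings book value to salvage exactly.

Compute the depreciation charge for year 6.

Depreciable base = $329,055 − $45,400 = $283,655.
Year 1: DB = ⌊$329,055 × 150%/8⌋ = $61,697; SL = ⌊$283,655/8⌋ = $35,456 → take DB $61,697. Book value $267,358.
Year 2: DB = ⌊$267,358 × 150%/8⌋ = $50,129; SL = ⌊$221,958/7⌋ = $31,708 → take DB $50,129. Book value $217,229.
Year 3: DB = ⌊$217,229 × 150%/8⌋ = $40,730; SL = ⌊$171,829/6⌋ = $28,638 → take DB $40,730. Book value $176,499.
Year 4: DB = ⌊$176,499 × 150%/8⌋ = $33,093; SL = ⌊$131,099/5⌋ = $26,219 → take DB $33,093. Book value $143,406.
Year 5: DB = ⌊$143,406 × 150%/8⌋ = $26,888; SL = ⌊$98,006/4⌋ = $24,501 → take DB $26,888. Book value $116,518.
Year 6: DB = ⌊$116,518 × 150%/8⌋ = $21,847; SL = ⌊$71,118/3⌋ = $23,706 → take SL $23,706. Book value $92,812.

$23,706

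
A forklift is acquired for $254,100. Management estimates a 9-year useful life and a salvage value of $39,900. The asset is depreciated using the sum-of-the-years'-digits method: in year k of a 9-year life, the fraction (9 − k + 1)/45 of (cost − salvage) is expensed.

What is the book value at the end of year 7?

$54,180

Depreciable base = $254,100 − $39,900 = $214,200.
Sum of the years' digits = 9+8+7+6+5+4+3+2+1 = 45.
Year 1: $214,200 × 9/45 = $42,840. Book value $211,260.
Year 2: $214,200 × 8/45 = $38,080. Book value $173,180.
Year 3: $214,200 × 7/45 = $33,320. Book value $139,860.
Year 4: $214,200 × 6/45 = $28,560. Book value $111,300.
Year 5: $214,200 × 5/45 = $23,800. Book value $87,500.
Year 6: $214,200 × 4/45 = $19,040. Book value $68,460.
Year 7: $214,200 × 3/45 = $14,280. Book value $54,180.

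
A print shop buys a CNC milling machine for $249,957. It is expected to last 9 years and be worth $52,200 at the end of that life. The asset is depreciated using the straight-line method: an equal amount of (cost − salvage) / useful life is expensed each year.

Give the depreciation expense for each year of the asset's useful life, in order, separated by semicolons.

$21,973; $21,973; $21,973; $21,973; $21,973; $21,973; $21,973; $21,973; $21,973

Depreciable base = $249,957 − $52,200 = $197,757.
Annual expense = $197,757 / 9 = $21,973.
End of year 1: book value $227,984.
End of year 2: book value $206,011.
End of year 3: book value $184,038.
End of year 4: book value $162,065.
End of year 5: book value $140,092.
End of year 6: book value $118,119.
End of year 7: book value $96,146.
End of year 8: book value $74,173.
End of year 9: book value $52,200.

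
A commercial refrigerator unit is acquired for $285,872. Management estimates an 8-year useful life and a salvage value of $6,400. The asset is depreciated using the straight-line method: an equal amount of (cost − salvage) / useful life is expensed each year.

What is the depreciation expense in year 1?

$34,934

Depreciable base = $285,872 − $6,400 = $279,472.
Annual expense = $279,472 / 8 = $34,934.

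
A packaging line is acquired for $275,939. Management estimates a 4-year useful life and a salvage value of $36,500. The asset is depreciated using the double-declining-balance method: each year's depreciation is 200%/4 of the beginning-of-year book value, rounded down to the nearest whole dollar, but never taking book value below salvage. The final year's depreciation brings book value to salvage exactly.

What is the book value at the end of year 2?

$68,985

Depreciable base = $275,939 − $36,500 = $239,439.
Year 1: ⌊$275,939 × 200%/4⌋ = $137,969. Book value $137,970.
Year 2: ⌊$137,970 × 200%/4⌋ = $68,985. Book value $68,985.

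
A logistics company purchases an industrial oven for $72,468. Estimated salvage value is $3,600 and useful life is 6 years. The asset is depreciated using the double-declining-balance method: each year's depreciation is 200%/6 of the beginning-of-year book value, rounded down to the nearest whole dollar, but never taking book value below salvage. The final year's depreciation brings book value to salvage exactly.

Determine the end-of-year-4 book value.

$14,315

Depreciable base = $72,468 − $3,600 = $68,868.
Year 1: ⌊$72,468 × 200%/6⌋ = $24,156. Book value $48,312.
Year 2: ⌊$48,312 × 200%/6⌋ = $16,104. Book value $32,208.
Year 3: ⌊$32,208 × 200%/6⌋ = $10,736. Book value $21,472.
Year 4: ⌊$21,472 × 200%/6⌋ = $7,157. Book value $14,315.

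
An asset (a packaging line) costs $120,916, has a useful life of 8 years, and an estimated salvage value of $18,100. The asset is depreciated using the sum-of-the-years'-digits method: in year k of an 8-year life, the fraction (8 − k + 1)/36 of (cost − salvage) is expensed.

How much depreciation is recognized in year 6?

$8,568

Depreciable base = $120,916 − $18,100 = $102,816.
Sum of the years' digits = 8+7+6+5+4+3+2+1 = 36.
Year 1: $102,816 × 8/36 = $22,848. Book value $98,068.
Year 2: $102,816 × 7/36 = $19,992. Book value $78,076.
Year 3: $102,816 × 6/36 = $17,136. Book value $60,940.
Year 4: $102,816 × 5/36 = $14,280. Book value $46,660.
Year 5: $102,816 × 4/36 = $11,424. Book value $35,236.
Year 6: $102,816 × 3/36 = $8,568. Book value $26,668.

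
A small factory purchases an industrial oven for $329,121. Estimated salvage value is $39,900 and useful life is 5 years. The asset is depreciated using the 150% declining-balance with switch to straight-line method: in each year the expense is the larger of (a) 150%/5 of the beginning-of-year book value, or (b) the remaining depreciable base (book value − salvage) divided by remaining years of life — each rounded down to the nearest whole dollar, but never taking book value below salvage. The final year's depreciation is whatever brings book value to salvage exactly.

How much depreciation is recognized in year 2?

$69,115

Depreciable base = $329,121 − $39,900 = $289,221.
Year 1: DB = ⌊$329,121 × 150%/5⌋ = $98,736; SL = ⌊$289,221/5⌋ = $57,844 → take DB $98,736. Book value $230,385.
Year 2: DB = ⌊$230,385 × 150%/5⌋ = $69,115; SL = ⌊$190,485/4⌋ = $47,621 → take DB $69,115. Book value $161,270.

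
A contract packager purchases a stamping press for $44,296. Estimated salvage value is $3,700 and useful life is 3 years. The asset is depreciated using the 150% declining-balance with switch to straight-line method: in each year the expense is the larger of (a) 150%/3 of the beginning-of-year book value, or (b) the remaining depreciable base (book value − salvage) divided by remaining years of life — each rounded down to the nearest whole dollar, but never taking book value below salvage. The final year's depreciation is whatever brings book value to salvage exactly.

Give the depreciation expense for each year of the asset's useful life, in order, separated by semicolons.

$22,148; $11,074; $7,374

Depreciable base = $44,296 − $3,700 = $40,596.
Year 1: DB = ⌊$44,296 × 150%/3⌋ = $22,148; SL = ⌊$40,596/3⌋ = $13,532 → take DB $22,148. Book value $22,148.
Year 2: DB = ⌊$22,148 × 150%/3⌋ = $11,074; SL = ⌊$18,448/2⌋ = $9,224 → take DB $11,074. Book value $11,074.
Year 3 (final): $11,074 − $3,700 = $7,374. Book value $3,700.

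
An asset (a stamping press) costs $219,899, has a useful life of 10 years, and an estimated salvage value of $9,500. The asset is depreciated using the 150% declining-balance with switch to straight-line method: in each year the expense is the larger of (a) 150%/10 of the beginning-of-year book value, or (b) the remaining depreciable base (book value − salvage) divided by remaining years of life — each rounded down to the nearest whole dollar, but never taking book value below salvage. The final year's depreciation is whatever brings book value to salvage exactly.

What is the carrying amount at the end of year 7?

$62,146

Depreciable base = $219,899 − $9,500 = $210,399.
Year 1: DB = ⌊$219,899 × 150%/10⌋ = $32,984; SL = ⌊$210,399/10⌋ = $21,039 → take DB $32,984. Book value $186,915.
Year 2: DB = ⌊$186,915 × 150%/10⌋ = $28,037; SL = ⌊$177,415/9⌋ = $19,712 → take DB $28,037. Book value $158,878.
Year 3: DB = ⌊$158,878 × 150%/10⌋ = $23,831; SL = ⌊$149,378/8⌋ = $18,672 → take DB $23,831. Book value $135,047.
Year 4: DB = ⌊$135,047 × 150%/10⌋ = $20,257; SL = ⌊$125,547/7⌋ = $17,935 → take DB $20,257. Book value $114,790.
Year 5: DB = ⌊$114,790 × 150%/10⌋ = $17,218; SL = ⌊$105,290/6⌋ = $17,548 → take SL $17,548. Book value $97,242.
Year 6: DB = ⌊$97,242 × 150%/10⌋ = $14,586; SL = ⌊$87,742/5⌋ = $17,548 → take SL $17,548. Book value $79,694.
Year 7: DB = ⌊$79,694 × 150%/10⌋ = $11,954; SL = ⌊$70,194/4⌋ = $17,548 → take SL $17,548. Book value $62,146.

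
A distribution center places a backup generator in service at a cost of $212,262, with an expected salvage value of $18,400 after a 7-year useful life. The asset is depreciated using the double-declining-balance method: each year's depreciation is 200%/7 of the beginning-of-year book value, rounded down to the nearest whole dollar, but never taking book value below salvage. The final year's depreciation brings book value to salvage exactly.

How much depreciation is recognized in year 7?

$9,792

Depreciable base = $212,262 − $18,400 = $193,862.
Year 1: ⌊$212,262 × 200%/7⌋ = $60,646. Book value $151,616.
Year 2: ⌊$151,616 × 200%/7⌋ = $43,318. Book value $108,298.
Year 3: ⌊$108,298 × 200%/7⌋ = $30,942. Book value $77,356.
Year 4: ⌊$77,356 × 200%/7⌋ = $22,101. Book value $55,255.
Year 5: ⌊$55,255 × 200%/7⌋ = $15,787. Book value $39,468.
Year 6: ⌊$39,468 × 200%/7⌋ = $11,276. Book value $28,192.
Year 7 (final): $28,192 − $18,400 = $9,792. Book value $18,400.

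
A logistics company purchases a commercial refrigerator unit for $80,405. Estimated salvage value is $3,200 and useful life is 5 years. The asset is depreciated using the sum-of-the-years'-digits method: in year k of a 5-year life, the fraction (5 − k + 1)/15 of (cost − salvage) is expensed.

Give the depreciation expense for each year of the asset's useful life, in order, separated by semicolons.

Depreciable base = $80,405 − $3,200 = $77,205.
Sum of the years' digits = 5+4+3+2+1 = 15.
Year 1: $77,205 × 5/15 = $25,735. Book value $54,670.
Year 2: $77,205 × 4/15 = $20,588. Book value $34,082.
Year 3: $77,205 × 3/15 = $15,441. Book value $18,641.
Year 4: $77,205 × 2/15 = $10,294. Book value $8,347.
Year 5: $77,205 × 1/15 = $5,147. Book value $3,200.

$25,735; $20,588; $15,441; $10,294; $5,147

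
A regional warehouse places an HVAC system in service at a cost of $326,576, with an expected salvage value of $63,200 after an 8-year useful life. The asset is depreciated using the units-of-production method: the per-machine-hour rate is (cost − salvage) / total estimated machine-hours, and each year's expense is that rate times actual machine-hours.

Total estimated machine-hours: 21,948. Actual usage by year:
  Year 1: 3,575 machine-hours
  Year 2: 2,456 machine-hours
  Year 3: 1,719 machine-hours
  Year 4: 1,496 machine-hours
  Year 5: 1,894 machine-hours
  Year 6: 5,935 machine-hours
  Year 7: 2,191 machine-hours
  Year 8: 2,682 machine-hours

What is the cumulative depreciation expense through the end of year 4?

$110,952

Depreciable base = $326,576 − $63,200 = $263,376.
Rate = $263,376 / 21,948 machine-hours = $12 per machine-hour.
Year 1: 3,575 × $12 = $42,900. Book value $283,676.
Year 2: 2,456 × $12 = $29,472. Book value $254,204.
Year 3: 1,719 × $12 = $20,628. Book value $233,576.
Year 4: 1,496 × $12 = $17,952. Book value $215,624.
Accumulated through year 4 = $326,576 − $215,624 = $110,952.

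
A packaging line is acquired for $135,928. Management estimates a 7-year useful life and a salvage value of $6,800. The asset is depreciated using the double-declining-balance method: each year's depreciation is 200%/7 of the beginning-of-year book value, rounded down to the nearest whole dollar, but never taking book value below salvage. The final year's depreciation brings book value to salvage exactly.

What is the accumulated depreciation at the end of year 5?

Depreciable base = $135,928 − $6,800 = $129,128.
Year 1: ⌊$135,928 × 200%/7⌋ = $38,836. Book value $97,092.
Year 2: ⌊$97,092 × 200%/7⌋ = $27,740. Book value $69,352.
Year 3: ⌊$69,352 × 200%/7⌋ = $19,814. Book value $49,538.
Year 4: ⌊$49,538 × 200%/7⌋ = $14,153. Book value $35,385.
Year 5: ⌊$35,385 × 200%/7⌋ = $10,110. Book value $25,275.
Accumulated through year 5 = $135,928 − $25,275 = $110,653.

$110,653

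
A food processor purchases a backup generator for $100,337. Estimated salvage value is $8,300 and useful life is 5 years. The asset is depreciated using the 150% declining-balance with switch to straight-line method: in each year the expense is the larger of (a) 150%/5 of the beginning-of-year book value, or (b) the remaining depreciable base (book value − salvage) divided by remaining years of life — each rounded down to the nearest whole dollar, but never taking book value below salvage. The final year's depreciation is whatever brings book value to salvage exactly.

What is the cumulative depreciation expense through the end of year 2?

$51,171

Depreciable base = $100,337 − $8,300 = $92,037.
Year 1: DB = ⌊$100,337 × 150%/5⌋ = $30,101; SL = ⌊$92,037/5⌋ = $18,407 → take DB $30,101. Book value $70,236.
Year 2: DB = ⌊$70,236 × 150%/5⌋ = $21,070; SL = ⌊$61,936/4⌋ = $15,484 → take DB $21,070. Book value $49,166.
Accumulated through year 2 = $100,337 − $49,166 = $51,171.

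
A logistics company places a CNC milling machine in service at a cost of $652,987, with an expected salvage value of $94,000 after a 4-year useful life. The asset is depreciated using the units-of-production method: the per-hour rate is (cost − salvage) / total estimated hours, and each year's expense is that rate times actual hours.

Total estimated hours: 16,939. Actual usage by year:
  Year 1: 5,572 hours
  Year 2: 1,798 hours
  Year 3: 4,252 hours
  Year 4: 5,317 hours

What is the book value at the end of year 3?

$269,461

Depreciable base = $652,987 − $94,000 = $558,987.
Rate = $558,987 / 16,939 hours = $33 per hour.
Year 1: 5,572 × $33 = $183,876. Book value $469,111.
Year 2: 1,798 × $33 = $59,334. Book value $409,777.
Year 3: 4,252 × $33 = $140,316. Book value $269,461.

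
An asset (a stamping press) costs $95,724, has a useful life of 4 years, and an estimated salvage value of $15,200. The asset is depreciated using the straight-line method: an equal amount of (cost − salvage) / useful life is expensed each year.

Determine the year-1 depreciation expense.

Depreciable base = $95,724 − $15,200 = $80,524.
Annual expense = $80,524 / 4 = $20,131.

$20,131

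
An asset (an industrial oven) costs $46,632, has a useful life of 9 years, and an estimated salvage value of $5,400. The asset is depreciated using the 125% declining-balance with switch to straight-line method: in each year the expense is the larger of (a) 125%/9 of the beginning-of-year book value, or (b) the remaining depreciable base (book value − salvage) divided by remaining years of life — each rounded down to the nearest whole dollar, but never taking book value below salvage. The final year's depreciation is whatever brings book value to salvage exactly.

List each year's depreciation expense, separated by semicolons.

$6,476; $5,577; $4,802; $4,135; $4,048; $4,048; $4,048; $4,049; $4,049

Depreciable base = $46,632 − $5,400 = $41,232.
Year 1: DB = ⌊$46,632 × 125%/9⌋ = $6,476; SL = ⌊$41,232/9⌋ = $4,581 → take DB $6,476. Book value $40,156.
Year 2: DB = ⌊$40,156 × 125%/9⌋ = $5,577; SL = ⌊$34,756/8⌋ = $4,344 → take DB $5,577. Book value $34,579.
Year 3: DB = ⌊$34,579 × 125%/9⌋ = $4,802; SL = ⌊$29,179/7⌋ = $4,168 → take DB $4,802. Book value $29,777.
Year 4: DB = ⌊$29,777 × 125%/9⌋ = $4,135; SL = ⌊$24,377/6⌋ = $4,062 → take DB $4,135. Book value $25,642.
Year 5: DB = ⌊$25,642 × 125%/9⌋ = $3,561; SL = ⌊$20,242/5⌋ = $4,048 → take SL $4,048. Book value $21,594.
Year 6: DB = ⌊$21,594 × 125%/9⌋ = $2,999; SL = ⌊$16,194/4⌋ = $4,048 → take SL $4,048. Book value $17,546.
Year 7: DB = ⌊$17,546 × 125%/9⌋ = $2,436; SL = ⌊$12,146/3⌋ = $4,048 → take SL $4,048. Book value $13,498.
Year 8: DB = ⌊$13,498 × 125%/9⌋ = $1,874; SL = ⌊$8,098/2⌋ = $4,049 → take SL $4,049. Book value $9,449.
Year 9 (final): $9,449 − $5,400 = $4,049. Book value $5,400.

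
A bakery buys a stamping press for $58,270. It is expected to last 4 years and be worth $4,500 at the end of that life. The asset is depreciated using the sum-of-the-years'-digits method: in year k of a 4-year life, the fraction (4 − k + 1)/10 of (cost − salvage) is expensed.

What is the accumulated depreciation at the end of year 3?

$48,393

Depreciable base = $58,270 − $4,500 = $53,770.
Sum of the years' digits = 4+3+2+1 = 10.
Year 1: $53,770 × 4/10 = $21,508. Book value $36,762.
Year 2: $53,770 × 3/10 = $16,131. Book value $20,631.
Year 3: $53,770 × 2/10 = $10,754. Book value $9,877.
Accumulated through year 3 = $58,270 − $9,877 = $48,393.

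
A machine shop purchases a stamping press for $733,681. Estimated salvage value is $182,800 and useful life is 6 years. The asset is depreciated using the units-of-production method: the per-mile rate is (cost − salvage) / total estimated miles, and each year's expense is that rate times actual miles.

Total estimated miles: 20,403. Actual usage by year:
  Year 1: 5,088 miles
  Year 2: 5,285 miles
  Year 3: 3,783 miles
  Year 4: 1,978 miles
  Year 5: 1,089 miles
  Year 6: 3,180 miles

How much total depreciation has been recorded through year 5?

Depreciable base = $733,681 − $182,800 = $550,881.
Rate = $550,881 / 20,403 miles = $27 per mile.
Year 1: 5,088 × $27 = $137,376. Book value $596,305.
Year 2: 5,285 × $27 = $142,695. Book value $453,610.
Year 3: 3,783 × $27 = $102,141. Book value $351,469.
Year 4: 1,978 × $27 = $53,406. Book value $298,063.
Year 5: 1,089 × $27 = $29,403. Book value $268,660.
Accumulated through year 5 = $733,681 − $268,660 = $465,021.

$465,021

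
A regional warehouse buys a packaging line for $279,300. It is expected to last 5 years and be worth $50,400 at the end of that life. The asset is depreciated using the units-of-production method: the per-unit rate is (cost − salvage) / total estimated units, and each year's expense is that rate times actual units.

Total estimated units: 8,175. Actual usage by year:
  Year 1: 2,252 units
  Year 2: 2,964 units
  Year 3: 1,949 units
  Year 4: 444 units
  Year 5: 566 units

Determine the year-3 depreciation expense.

$54,572

Depreciable base = $279,300 − $50,400 = $228,900.
Rate = $228,900 / 8,175 units = $28 per unit.
Year 1: 2,252 × $28 = $63,056. Book value $216,244.
Year 2: 2,964 × $28 = $82,992. Book value $133,252.
Year 3: 1,949 × $28 = $54,572. Book value $78,680.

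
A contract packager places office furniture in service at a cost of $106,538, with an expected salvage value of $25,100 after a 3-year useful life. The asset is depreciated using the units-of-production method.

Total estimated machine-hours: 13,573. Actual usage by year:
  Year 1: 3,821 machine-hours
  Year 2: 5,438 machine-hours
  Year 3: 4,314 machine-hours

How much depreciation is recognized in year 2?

Depreciable base = $106,538 − $25,100 = $81,438.
Rate = $81,438 / 13,573 machine-hours = $6 per machine-hour.
Year 1: 3,821 × $6 = $22,926. Book value $83,612.
Year 2: 5,438 × $6 = $32,628. Book value $50,984.

$32,628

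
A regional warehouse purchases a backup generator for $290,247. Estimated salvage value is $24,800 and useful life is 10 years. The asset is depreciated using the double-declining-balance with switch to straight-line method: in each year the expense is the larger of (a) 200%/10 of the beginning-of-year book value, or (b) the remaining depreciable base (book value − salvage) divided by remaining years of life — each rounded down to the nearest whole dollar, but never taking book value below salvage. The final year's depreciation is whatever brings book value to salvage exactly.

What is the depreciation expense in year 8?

$12,174

Depreciable base = $290,247 − $24,800 = $265,447.
Year 1: DB = ⌊$290,247 × 200%/10⌋ = $58,049; SL = ⌊$265,447/10⌋ = $26,544 → take DB $58,049. Book value $232,198.
Year 2: DB = ⌊$232,198 × 200%/10⌋ = $46,439; SL = ⌊$207,398/9⌋ = $23,044 → take DB $46,439. Book value $185,759.
Year 3: DB = ⌊$185,759 × 200%/10⌋ = $37,151; SL = ⌊$160,959/8⌋ = $20,119 → take DB $37,151. Book value $148,608.
Year 4: DB = ⌊$148,608 × 200%/10⌋ = $29,721; SL = ⌊$123,808/7⌋ = $17,686 → take DB $29,721. Book value $118,887.
Year 5: DB = ⌊$118,887 × 200%/10⌋ = $23,777; SL = ⌊$94,087/6⌋ = $15,681 → take DB $23,777. Book value $95,110.
Year 6: DB = ⌊$95,110 × 200%/10⌋ = $19,022; SL = ⌊$70,310/5⌋ = $14,062 → take DB $19,022. Book value $76,088.
Year 7: DB = ⌊$76,088 × 200%/10⌋ = $15,217; SL = ⌊$51,288/4⌋ = $12,822 → take DB $15,217. Book value $60,871.
Year 8: DB = ⌊$60,871 × 200%/10⌋ = $12,174; SL = ⌊$36,071/3⌋ = $12,023 → take DB $12,174. Book value $48,697.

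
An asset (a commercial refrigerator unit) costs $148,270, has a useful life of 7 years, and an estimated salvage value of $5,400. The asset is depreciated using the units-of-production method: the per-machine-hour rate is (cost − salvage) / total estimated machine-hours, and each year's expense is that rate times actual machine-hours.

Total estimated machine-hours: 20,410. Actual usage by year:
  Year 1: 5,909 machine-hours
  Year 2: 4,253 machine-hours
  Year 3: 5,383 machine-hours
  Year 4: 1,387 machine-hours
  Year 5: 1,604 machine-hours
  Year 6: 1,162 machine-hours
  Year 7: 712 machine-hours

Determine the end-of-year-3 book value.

Depreciable base = $148,270 − $5,400 = $142,870.
Rate = $142,870 / 20,410 machine-hours = $7 per machine-hour.
Year 1: 5,909 × $7 = $41,363. Book value $106,907.
Year 2: 4,253 × $7 = $29,771. Book value $77,136.
Year 3: 5,383 × $7 = $37,681. Book value $39,455.

$39,455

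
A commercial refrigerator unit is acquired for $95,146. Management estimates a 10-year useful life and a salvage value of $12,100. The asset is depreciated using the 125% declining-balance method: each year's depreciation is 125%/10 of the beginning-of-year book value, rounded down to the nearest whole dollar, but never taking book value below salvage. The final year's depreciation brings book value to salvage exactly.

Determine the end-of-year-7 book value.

Depreciable base = $95,146 − $12,100 = $83,046.
Year 1: ⌊$95,146 × 125%/10⌋ = $11,893. Book value $83,253.
Year 2: ⌊$83,253 × 125%/10⌋ = $10,406. Book value $72,847.
Year 3: ⌊$72,847 × 125%/10⌋ = $9,105. Book value $63,742.
Year 4: ⌊$63,742 × 125%/10⌋ = $7,967. Book value $55,775.
Year 5: ⌊$55,775 × 125%/10⌋ = $6,971. Book value $48,804.
Year 6: ⌊$48,804 × 125%/10⌋ = $6,100. Book value $42,704.
Year 7: ⌊$42,704 × 125%/10⌋ = $5,338. Book value $37,366.

$37,366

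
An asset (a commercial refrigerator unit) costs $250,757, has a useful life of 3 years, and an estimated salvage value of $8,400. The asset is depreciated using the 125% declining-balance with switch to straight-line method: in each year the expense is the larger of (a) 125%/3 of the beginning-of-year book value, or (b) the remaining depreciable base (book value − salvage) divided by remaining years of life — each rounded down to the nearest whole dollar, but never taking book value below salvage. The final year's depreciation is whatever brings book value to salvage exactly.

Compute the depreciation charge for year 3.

$68,938

Depreciable base = $250,757 − $8,400 = $242,357.
Year 1: DB = ⌊$250,757 × 125%/3⌋ = $104,482; SL = ⌊$242,357/3⌋ = $80,785 → take DB $104,482. Book value $146,275.
Year 2: DB = ⌊$146,275 × 125%/3⌋ = $60,947; SL = ⌊$137,875/2⌋ = $68,937 → take SL $68,937. Book value $77,338.
Year 3 (final): $77,338 − $8,400 = $68,938. Book value $8,400.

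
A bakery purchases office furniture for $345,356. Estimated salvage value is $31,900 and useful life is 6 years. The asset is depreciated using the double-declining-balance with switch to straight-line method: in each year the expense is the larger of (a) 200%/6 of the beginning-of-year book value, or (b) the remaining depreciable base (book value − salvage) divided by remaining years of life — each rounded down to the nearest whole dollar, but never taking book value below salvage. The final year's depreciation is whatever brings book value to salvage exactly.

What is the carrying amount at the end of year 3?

Depreciable base = $345,356 − $31,900 = $313,456.
Year 1: DB = ⌊$345,356 × 200%/6⌋ = $115,118; SL = ⌊$313,456/6⌋ = $52,242 → take DB $115,118. Book value $230,238.
Year 2: DB = ⌊$230,238 × 200%/6⌋ = $76,746; SL = ⌊$198,338/5⌋ = $39,667 → take DB $76,746. Book value $153,492.
Year 3: DB = ⌊$153,492 × 200%/6⌋ = $51,164; SL = ⌊$121,592/4⌋ = $30,398 → take DB $51,164. Book value $102,328.

$102,328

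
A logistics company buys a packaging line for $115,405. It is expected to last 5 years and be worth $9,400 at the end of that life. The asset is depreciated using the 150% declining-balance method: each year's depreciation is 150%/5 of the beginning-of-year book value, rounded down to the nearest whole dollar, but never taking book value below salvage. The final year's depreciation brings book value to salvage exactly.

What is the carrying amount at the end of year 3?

$39,585

Depreciable base = $115,405 − $9,400 = $106,005.
Year 1: ⌊$115,405 × 150%/5⌋ = $34,621. Book value $80,784.
Year 2: ⌊$80,784 × 150%/5⌋ = $24,235. Book value $56,549.
Year 3: ⌊$56,549 × 150%/5⌋ = $16,964. Book value $39,585.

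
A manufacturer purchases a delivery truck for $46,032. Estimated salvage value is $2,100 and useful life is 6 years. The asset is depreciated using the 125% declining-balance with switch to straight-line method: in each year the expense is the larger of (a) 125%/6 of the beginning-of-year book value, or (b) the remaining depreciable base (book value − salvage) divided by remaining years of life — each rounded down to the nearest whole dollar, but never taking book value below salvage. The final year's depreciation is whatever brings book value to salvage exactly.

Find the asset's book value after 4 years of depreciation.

$15,476

Depreciable base = $46,032 − $2,100 = $43,932.
Year 1: DB = ⌊$46,032 × 125%/6⌋ = $9,590; SL = ⌊$43,932/6⌋ = $7,322 → take DB $9,590. Book value $36,442.
Year 2: DB = ⌊$36,442 × 125%/6⌋ = $7,592; SL = ⌊$34,342/5⌋ = $6,868 → take DB $7,592. Book value $28,850.
Year 3: DB = ⌊$28,850 × 125%/6⌋ = $6,010; SL = ⌊$26,750/4⌋ = $6,687 → take SL $6,687. Book value $22,163.
Year 4: DB = ⌊$22,163 × 125%/6⌋ = $4,617; SL = ⌊$20,063/3⌋ = $6,687 → take SL $6,687. Book value $15,476.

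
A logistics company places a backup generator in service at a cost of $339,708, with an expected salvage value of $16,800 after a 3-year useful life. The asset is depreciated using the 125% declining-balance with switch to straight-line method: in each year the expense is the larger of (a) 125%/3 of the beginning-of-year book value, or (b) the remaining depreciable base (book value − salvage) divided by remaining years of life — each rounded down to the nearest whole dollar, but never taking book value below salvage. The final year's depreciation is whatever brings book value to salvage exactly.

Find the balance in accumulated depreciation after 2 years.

Depreciable base = $339,708 − $16,800 = $322,908.
Year 1: DB = ⌊$339,708 × 125%/3⌋ = $141,545; SL = ⌊$322,908/3⌋ = $107,636 → take DB $141,545. Book value $198,163.
Year 2: DB = ⌊$198,163 × 125%/3⌋ = $82,567; SL = ⌊$181,363/2⌋ = $90,681 → take SL $90,681. Book value $107,482.
Accumulated through year 2 = $339,708 − $107,482 = $232,226.

$232,226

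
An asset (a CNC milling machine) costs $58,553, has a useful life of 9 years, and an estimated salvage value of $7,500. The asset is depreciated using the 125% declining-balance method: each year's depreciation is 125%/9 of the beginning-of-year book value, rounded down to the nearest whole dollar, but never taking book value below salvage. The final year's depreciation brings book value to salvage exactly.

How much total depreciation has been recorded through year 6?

Depreciable base = $58,553 − $7,500 = $51,053.
Year 1: ⌊$58,553 × 125%/9⌋ = $8,132. Book value $50,421.
Year 2: ⌊$50,421 × 125%/9⌋ = $7,002. Book value $43,419.
Year 3: ⌊$43,419 × 125%/9⌋ = $6,030. Book value $37,389.
Year 4: ⌊$37,389 × 125%/9⌋ = $5,192. Book value $32,197.
Year 5: ⌊$32,197 × 125%/9⌋ = $4,471. Book value $27,726.
Year 6: ⌊$27,726 × 125%/9⌋ = $3,850. Book value $23,876.
Accumulated through year 6 = $58,553 − $23,876 = $34,677.

$34,677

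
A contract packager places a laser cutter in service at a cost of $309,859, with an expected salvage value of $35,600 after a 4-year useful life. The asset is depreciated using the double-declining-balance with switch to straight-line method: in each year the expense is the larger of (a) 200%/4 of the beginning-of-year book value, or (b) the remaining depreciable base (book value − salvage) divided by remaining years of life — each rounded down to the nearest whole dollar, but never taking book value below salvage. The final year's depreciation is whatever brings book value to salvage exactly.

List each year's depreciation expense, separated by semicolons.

Depreciable base = $309,859 − $35,600 = $274,259.
Year 1: DB = ⌊$309,859 × 200%/4⌋ = $154,929; SL = ⌊$274,259/4⌋ = $68,564 → take DB $154,929. Book value $154,930.
Year 2: DB = ⌊$154,930 × 200%/4⌋ = $77,465; SL = ⌊$119,330/3⌋ = $39,776 → take DB $77,465. Book value $77,465.
Year 3: DB = ⌊$77,465 × 200%/4⌋ = $38,732; SL = ⌊$41,865/2⌋ = $20,932 → take DB $38,732. Book value $38,733.
Year 4 (final): $38,733 − $35,600 = $3,133. Book value $35,600.

$154,929; $77,465; $38,732; $3,133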